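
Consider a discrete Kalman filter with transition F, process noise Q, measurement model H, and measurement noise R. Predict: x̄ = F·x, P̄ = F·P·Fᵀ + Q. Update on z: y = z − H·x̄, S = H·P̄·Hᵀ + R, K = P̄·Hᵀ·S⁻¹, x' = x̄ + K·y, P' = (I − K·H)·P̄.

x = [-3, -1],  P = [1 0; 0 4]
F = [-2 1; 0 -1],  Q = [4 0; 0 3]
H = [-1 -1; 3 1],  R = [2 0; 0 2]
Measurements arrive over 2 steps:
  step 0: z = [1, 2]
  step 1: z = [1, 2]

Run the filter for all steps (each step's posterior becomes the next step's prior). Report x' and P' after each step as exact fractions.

step 0: x' = [11/12, -187/240], P' = [2/3 -7/6; -7/6 347/120]
step 1: x' = [8713/9090, -5632/4545], P' = [8488/13635 -14189/13635; -14189/13635 34612/13635]

step 0: x̄ = F·x = [5, 1]
step 0: P̄ = F·P·Fᵀ + Q = [12 -4; -4 7]
step 0: y = z − H·x̄ = [7, -14]
step 0: S = H·P̄·Hᵀ + R = [13 -27; -27 93]
step 0: K = P̄·Hᵀ·S⁻¹ = [1/4 5/12; -69/80 -73/240]
step 0: x' = x̄ + K·y = [11/12, -187/240]
step 0: P' = (I − K·H)·P̄ = [2/3 -7/6; -7/6 347/120]
step 1: x̄ = F·x = [-209/80, 187/240]
step 1: P̄ = F·P·Fᵀ + Q = [569/40 -209/40; -209/40 707/120]
step 1: y = z − H·x̄ = [-5/6, 1087/120]
step 1: S = H·P̄·Hᵀ + R = [35/3 -83/3; -83/3 3137/30]
step 1: K = P̄·Hᵀ·S⁻¹ = [5701/27270 2255/5454; -20423/27270 -1591/5454]
step 1: x' = x̄ + K·y = [8713/9090, -5632/4545]
step 1: P' = (I − K·H)·P̄ = [8488/13635 -14189/13635; -14189/13635 34612/13635]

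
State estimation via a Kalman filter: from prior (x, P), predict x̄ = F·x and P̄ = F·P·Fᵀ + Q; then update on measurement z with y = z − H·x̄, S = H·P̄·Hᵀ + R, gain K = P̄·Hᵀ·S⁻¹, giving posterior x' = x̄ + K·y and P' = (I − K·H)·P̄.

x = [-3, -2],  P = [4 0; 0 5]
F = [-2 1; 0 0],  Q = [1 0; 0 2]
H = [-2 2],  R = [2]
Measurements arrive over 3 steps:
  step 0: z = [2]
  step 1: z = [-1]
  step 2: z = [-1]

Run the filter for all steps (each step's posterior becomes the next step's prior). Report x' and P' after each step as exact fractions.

step 0: x' = [-24/49, 20/49], P' = [110/49 88/49; 88/49 90/49]
step 1: x' = [189/233, 58/233], P' = [1135/699 908/699; 908/699 1006/699]
step 2: x' = [-81/323, -194/323], P' = [4355/2907 3484/2907; 3484/2907 3950/2907]

step 0: x̄ = F·x = [4, 0]
step 0: P̄ = F·P·Fᵀ + Q = [22 0; 0 2]
step 0: y = z − H·x̄ = [10]
step 0: S = H·P̄·Hᵀ + R = [98]
step 0: K = P̄·Hᵀ·S⁻¹ = [-22/49; 2/49]
step 0: x' = x̄ + K·y = [-24/49, 20/49]
step 0: P' = (I − K·H)·P̄ = [110/49 88/49; 88/49 90/49]
step 1: x̄ = F·x = [68/49, 0]
step 1: P̄ = F·P·Fᵀ + Q = [227/49 0; 0 2]
step 1: y = z − H·x̄ = [87/49]
step 1: S = H·P̄·Hᵀ + R = [1398/49]
step 1: K = P̄·Hᵀ·S⁻¹ = [-227/699; 98/699]
step 1: x' = x̄ + K·y = [189/233, 58/233]
step 1: P' = (I − K·H)·P̄ = [1135/699 908/699; 908/699 1006/699]
step 2: x̄ = F·x = [-320/233, 0]
step 2: P̄ = F·P·Fᵀ + Q = [871/233 0; 0 2]
step 2: y = z − H·x̄ = [-873/233]
step 2: S = H·P̄·Hᵀ + R = [5814/233]
step 2: K = P̄·Hᵀ·S⁻¹ = [-871/2907; 466/2907]
step 2: x' = x̄ + K·y = [-81/323, -194/323]
step 2: P' = (I − K·H)·P̄ = [4355/2907 3484/2907; 3484/2907 3950/2907]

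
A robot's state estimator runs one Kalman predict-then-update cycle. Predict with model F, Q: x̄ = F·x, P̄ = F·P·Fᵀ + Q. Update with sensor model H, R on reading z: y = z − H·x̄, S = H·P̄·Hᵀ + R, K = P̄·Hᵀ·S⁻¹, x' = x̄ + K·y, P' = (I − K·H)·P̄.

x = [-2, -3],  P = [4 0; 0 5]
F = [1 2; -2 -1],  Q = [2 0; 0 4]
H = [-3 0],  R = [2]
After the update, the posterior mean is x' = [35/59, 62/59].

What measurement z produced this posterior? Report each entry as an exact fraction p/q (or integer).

x̄ = F·x = [-8, 7]
P̄ = F·P·Fᵀ + Q = [26 -18; -18 25]
S = H·P̄·Hᵀ + R = [236]
K = P̄·Hᵀ·S⁻¹ = [-39/118; 27/118]
x' − x̄ = [507/59, -351/59] = K·y
y = (KᵀK)⁻¹·Kᵀ·(x' − x̄) = [-26]
z = y + H·x̄ = [-26] + [24] = [-2]

z = [-2]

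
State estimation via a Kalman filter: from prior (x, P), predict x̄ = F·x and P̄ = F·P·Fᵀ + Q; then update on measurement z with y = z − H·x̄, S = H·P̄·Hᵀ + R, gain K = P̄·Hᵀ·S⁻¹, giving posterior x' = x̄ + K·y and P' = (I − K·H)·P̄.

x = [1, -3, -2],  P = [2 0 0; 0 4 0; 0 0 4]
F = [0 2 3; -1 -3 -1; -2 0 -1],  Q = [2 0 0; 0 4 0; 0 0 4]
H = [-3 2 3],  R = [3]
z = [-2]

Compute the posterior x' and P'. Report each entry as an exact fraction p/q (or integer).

x̄ = F·x = [-12, 10, 0]
P̄ = F·P·Fᵀ + Q = [54 -36 -12; -36 46 8; -12 8 16]
y = z − H·x̄ = [-58]
S = H·P̄·Hᵀ + R = [1561]
K = P̄·Hᵀ·S⁻¹ = [-270/1561; 32/223; 100/1561]
x' = x̄ + K·y = [-3072/1561, 374/223, -5800/1561]
P' = (I − K·H)·P̄ = [11394/1561 612/223 8268/1561; 612/223 3090/223 -1416/223; 8268/1561 -1416/223 14976/1561]

x' = [-3072/1561, 374/223, -5800/1561]
P' = [11394/1561 612/223 8268/1561; 612/223 3090/223 -1416/223; 8268/1561 -1416/223 14976/1561]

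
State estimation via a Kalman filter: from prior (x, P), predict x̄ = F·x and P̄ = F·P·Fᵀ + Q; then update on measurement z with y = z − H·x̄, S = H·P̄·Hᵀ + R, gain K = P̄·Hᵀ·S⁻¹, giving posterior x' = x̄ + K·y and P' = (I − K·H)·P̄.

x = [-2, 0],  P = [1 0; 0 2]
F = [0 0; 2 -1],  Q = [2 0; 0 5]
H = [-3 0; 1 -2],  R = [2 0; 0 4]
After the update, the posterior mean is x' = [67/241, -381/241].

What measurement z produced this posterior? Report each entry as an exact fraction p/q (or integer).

z = [-1, 3]

x̄ = F·x = [0, -4]
P̄ = F·P·Fᵀ + Q = [2 0; 0 11]
S = H·P̄·Hᵀ + R = [20 -6; -6 50]
K = P̄·Hᵀ·S⁻¹ = [-72/241 1/241; -33/241 -110/241]
x' − x̄ = [67/241, 583/241] = K·y
y = (KᵀK)⁻¹·Kᵀ·(x' − x̄) = [-1, -5]
z = y + H·x̄ = [-1, -5] + [0, 8] = [-1, 3]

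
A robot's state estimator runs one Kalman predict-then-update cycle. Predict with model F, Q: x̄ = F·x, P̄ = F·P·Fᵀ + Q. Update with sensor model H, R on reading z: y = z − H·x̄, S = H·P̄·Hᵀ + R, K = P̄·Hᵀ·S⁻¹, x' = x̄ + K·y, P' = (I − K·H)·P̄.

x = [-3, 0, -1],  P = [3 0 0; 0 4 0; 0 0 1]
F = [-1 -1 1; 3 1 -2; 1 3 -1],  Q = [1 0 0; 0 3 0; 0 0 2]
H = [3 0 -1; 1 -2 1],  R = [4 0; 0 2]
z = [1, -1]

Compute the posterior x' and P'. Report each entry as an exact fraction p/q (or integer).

x̄ = F·x = [2, -7, -2]
P̄ = F·P·Fᵀ + Q = [9 -15 -16; -15 38 23; -16 23 42]
y = z − H·x̄ = [-7, -15]
S = H·P̄·Hᵀ + R = [223 89; 89 141]
K = P̄·Hᵀ·S⁻¹ = [2008/11761 651/11761; -1768/11761 -4556/11761; -5455/11761 1775/11761]
x' = x̄ + K·y = [-299/11761, -1611/11761, -11962/11761]
P' = (I − K·H)·P̄ = [4532/11761 4397/11761 5564/11761; 4397/11761 16886/11761 20263/11761; 5564/11761 20263/11761 38512/11761]

x' = [-299/11761, -1611/11761, -11962/11761]
P' = [4532/11761 4397/11761 5564/11761; 4397/11761 16886/11761 20263/11761; 5564/11761 20263/11761 38512/11761]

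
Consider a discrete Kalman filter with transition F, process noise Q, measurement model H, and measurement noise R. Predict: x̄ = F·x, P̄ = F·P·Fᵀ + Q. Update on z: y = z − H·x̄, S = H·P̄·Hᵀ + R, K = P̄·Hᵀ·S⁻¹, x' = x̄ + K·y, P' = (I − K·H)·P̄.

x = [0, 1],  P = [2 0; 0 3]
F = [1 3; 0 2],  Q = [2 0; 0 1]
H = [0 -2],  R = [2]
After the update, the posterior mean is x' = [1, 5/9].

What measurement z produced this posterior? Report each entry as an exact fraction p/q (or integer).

x̄ = F·x = [3, 2]
P̄ = F·P·Fᵀ + Q = [31 18; 18 13]
S = H·P̄·Hᵀ + R = [54]
K = P̄·Hᵀ·S⁻¹ = [-2/3; -13/27]
x' − x̄ = [-2, -13/9] = K·y
y = (KᵀK)⁻¹·Kᵀ·(x' − x̄) = [3]
z = y + H·x̄ = [3] + [-4] = [-1]

z = [-1]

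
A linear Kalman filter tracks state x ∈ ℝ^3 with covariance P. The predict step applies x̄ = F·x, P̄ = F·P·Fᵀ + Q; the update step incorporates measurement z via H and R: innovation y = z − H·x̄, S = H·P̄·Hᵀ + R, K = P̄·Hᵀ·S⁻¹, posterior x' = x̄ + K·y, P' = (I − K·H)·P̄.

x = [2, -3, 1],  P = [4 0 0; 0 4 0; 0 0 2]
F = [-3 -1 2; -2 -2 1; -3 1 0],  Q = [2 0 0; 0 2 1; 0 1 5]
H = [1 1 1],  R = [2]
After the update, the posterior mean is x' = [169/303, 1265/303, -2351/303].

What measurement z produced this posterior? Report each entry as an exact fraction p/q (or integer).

z = [-3]

x̄ = F·x = [-1, 3, -9]
P̄ = F·P·Fᵀ + Q = [50 36 32; 36 36 17; 32 17 45]
S = H·P̄·Hᵀ + R = [303]
K = P̄·Hᵀ·S⁻¹ = [118/303; 89/303; 94/303]
x' − x̄ = [472/303, 356/303, 376/303] = K·y
y = (KᵀK)⁻¹·Kᵀ·(x' − x̄) = [4]
z = y + H·x̄ = [4] + [-7] = [-3]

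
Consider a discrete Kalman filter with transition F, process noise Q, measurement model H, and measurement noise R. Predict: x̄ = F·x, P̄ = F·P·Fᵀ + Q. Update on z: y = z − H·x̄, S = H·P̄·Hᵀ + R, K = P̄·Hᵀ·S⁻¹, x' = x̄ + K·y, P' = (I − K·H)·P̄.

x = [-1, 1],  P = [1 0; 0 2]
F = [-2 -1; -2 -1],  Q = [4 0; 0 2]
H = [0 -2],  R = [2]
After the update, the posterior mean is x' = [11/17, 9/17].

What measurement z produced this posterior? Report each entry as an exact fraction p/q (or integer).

z = [-1]

x̄ = F·x = [1, 1]
P̄ = F·P·Fᵀ + Q = [10 6; 6 8]
S = H·P̄·Hᵀ + R = [34]
K = P̄·Hᵀ·S⁻¹ = [-6/17; -8/17]
x' − x̄ = [-6/17, -8/17] = K·y
y = (KᵀK)⁻¹·Kᵀ·(x' − x̄) = [1]
z = y + H·x̄ = [1] + [-2] = [-1]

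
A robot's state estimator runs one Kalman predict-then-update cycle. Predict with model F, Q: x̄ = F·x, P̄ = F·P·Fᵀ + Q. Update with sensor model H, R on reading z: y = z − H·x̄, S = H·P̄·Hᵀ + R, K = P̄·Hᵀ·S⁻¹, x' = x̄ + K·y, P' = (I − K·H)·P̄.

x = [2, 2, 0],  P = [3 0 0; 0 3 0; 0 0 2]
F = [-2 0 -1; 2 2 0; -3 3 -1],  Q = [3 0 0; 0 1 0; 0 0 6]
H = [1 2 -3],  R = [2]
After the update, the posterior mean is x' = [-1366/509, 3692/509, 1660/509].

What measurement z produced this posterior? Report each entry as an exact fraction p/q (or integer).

x̄ = F·x = [-4, 8, 0]
P̄ = F·P·Fᵀ + Q = [17 -12 20; -12 25 0; 20 0 62]
S = H·P̄·Hᵀ + R = [509]
K = P̄·Hᵀ·S⁻¹ = [-67/509; 38/509; -166/509]
x' − x̄ = [670/509, -380/509, 1660/509] = K·y
y = (KᵀK)⁻¹·Kᵀ·(x' − x̄) = [-10]
z = y + H·x̄ = [-10] + [12] = [2]

z = [2]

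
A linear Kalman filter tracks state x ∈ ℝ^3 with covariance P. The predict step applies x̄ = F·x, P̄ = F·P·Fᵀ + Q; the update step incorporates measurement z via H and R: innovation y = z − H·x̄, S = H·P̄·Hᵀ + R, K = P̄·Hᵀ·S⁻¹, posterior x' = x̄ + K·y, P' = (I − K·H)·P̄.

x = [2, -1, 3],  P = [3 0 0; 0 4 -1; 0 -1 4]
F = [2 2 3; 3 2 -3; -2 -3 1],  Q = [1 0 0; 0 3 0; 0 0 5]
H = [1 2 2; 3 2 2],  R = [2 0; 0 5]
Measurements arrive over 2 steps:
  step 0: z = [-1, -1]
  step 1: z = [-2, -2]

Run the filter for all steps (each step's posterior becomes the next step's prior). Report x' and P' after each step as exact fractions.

step 0: x' = [5413/18269, -123449/18269, 110560/18269], P' = [30490/18269 -19082/18269 -4648/18269; -19082/18269 1016566/18269 -992733/18269; -4648/18269 -992733/18269 993780/18269]
step 1: x' = [52237426/303432073, -2418995903/303432073, 2080049231/303432073], P' = [513638182/303432073 -2323649968/303432073 1918353820/303432073; -2323649968/303432073 29374480781/303432073 -27388028529/303432073; 1918353820/303432073 -27388028529/303432073 25827580034/303432073]

step 0: x̄ = F·x = [11, -5, 2]
step 0: P̄ = F·P·Fᵀ + Q = [53 -2 -17; -2 94 -65; -17 -65 63]
step 0: y = z − H·x̄ = [-6, -28]
step 0: S = H·P̄·Hᵀ + R = [87 115; 115 362]
step 0: K = P̄·Hᵀ·S⁻¹ = [-8485/18269 8802/18269; 14292/18269 -1916/18269; -1277/18269 -2370/18269]
step 0: x' = x̄ + K·y = [5413/18269, -123449/18269, 110560/18269]
step 0: P' = (I − K·H)·P̄ = [30490/18269 -19082/18269 -4648/18269; -19082/18269 1016566/18269 -992733/18269; -4648/18269 -992733/18269 993780/18269]
step 1: x̄ = F·x = [95608/18269, -562339/18269, 470081/18269]
step 1: P̄ = F·P·Fᵀ + Q = [1029285/18269 -4899580/18269 3918527/18269; -4899580/18269 25106977/18269 -19977505/18269; 3918527/18269 -19977505/18269 16102185/18269]
step 1: y = z − H·x̄ = [52370/18269, -138846/18269]
step 1: S = H·P̄·Hᵀ + R = [2158219/18269 256039/18269; 256039/18269 2598882/18269]
step 1: K = P̄·Hᵀ·S⁻¹ = [-148477057/303432073 20866350/43347439; 824627268/303432073 -85658440/43347439; -601271585/303432073 75261842/43347439]
step 1: x' = x̄ + K·y = [52237426/303432073, -2418995903/303432073, 2080049231/303432073]
step 1: P' = (I − K·H)·P̄ = [513638182/303432073 -2323649968/303432073 1918353820/303432073; -2323649968/303432073 29374480781/303432073 -27388028529/303432073; 1918353820/303432073 -27388028529/303432073 25827580034/303432073]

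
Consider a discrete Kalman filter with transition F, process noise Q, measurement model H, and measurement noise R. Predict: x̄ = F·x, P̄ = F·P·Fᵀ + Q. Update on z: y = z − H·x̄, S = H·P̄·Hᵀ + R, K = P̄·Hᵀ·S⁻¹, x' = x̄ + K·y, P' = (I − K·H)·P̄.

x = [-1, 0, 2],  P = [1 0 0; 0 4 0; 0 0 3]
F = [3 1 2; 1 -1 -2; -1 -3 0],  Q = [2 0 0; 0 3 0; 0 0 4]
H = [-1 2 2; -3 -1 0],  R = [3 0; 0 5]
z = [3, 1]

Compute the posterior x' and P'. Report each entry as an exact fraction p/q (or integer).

x̄ = F·x = [1, -5, 1]
P̄ = F·P·Fᵀ + Q = [27 -13 -15; -13 20 11; -15 11 41]
y = z − H·x̄ = [12, -1]
S = H·P̄·Hᵀ + R = [474 174; 174 190]
K = P̄·Hᵀ·S⁻¹ = [-1969/29892 -2965/9964; 456/2491 -337/4982; 8347/29892 -765/9964]
x' = x̄ + K·y = [5053/9964, -13629/4982, 44117/9964]
P' = (I − K·H)·P̄ = [38797/29892 -5993/2491 88361/29892; -5993/2491 37643/4982 -21134/2491; 88361/29892 -21134/2491 310309/29892]

x' = [5053/9964, -13629/4982, 44117/9964]
P' = [38797/29892 -5993/2491 88361/29892; -5993/2491 37643/4982 -21134/2491; 88361/29892 -21134/2491 310309/29892]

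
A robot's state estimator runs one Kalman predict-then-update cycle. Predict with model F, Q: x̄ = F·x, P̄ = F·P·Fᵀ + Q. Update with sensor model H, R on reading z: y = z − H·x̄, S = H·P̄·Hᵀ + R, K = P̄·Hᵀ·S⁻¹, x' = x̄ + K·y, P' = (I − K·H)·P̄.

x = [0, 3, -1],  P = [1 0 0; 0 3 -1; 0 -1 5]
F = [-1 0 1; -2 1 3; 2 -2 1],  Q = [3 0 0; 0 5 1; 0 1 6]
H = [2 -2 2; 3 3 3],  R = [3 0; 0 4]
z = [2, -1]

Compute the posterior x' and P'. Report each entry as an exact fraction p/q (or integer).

x̄ = F·x = [-1, 0, -7]
P̄ = F·P·Fᵀ + Q = [9 16 5; 16 51 11; 5 11 31]
y = z − H·x̄ = [18, 23]
S = H·P̄·Hᵀ + R = [191 -6; -6 1399]
K = P̄·Hᵀ·S⁻¹ = [-5056/267173 17166/267173; -65748/267173 44406/267173; 70796/267173 27231/267173]
x' = x̄ + K·y = [36637/267173, -162126/267173, 30430/267173]
P' = (I − K·H)·P̄ = [839393/267173 15236/267173 -831741/267173; 15236/267173 78915/267173 -34943/267173; -831741/267173 -34943/267173 902992/267173]

x' = [36637/267173, -162126/267173, 30430/267173]
P' = [839393/267173 15236/267173 -831741/267173; 15236/267173 78915/267173 -34943/267173; -831741/267173 -34943/267173 902992/267173]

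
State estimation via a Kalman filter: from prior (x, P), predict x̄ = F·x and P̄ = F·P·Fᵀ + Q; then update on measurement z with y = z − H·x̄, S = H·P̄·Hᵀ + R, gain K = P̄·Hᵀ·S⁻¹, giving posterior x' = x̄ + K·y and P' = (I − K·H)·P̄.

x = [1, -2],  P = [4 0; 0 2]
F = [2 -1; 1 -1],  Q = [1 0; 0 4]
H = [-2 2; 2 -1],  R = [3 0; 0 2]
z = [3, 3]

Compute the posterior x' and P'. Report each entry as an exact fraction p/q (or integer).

x̄ = F·x = [4, 3]
P̄ = F·P·Fᵀ + Q = [19 10; 10 10]
y = z − H·x̄ = [5, -2]
S = H·P̄·Hᵀ + R = [39 -36; -36 48]
K = P̄·Hᵀ·S⁻¹ = [1/4 37/48; 5/8 65/96]
x' = x̄ + K·y = [89/24, 229/48]
P' = (I − K·H)·P̄ = [23/12 55/24; 55/24 155/48]

x' = [89/24, 229/48]
P' = [23/12 55/24; 55/24 155/48]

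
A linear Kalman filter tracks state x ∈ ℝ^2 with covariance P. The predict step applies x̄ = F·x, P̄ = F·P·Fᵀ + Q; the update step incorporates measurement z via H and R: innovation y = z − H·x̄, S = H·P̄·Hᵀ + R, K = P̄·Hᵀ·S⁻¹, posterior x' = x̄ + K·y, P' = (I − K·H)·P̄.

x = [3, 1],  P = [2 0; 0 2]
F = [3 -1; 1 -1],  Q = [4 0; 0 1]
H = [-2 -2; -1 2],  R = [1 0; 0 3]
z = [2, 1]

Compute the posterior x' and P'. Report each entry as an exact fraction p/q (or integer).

x̄ = F·x = [8, 2]
P̄ = F·P·Fᵀ + Q = [24 8; 8 5]
y = z − H·x̄ = [22, 5]
S = H·P̄·Hᵀ + R = [181 12; 12 15]
K = P̄·Hᵀ·S⁻¹ = [-288/857 -680/2571; -138/857 674/2571]
x' = x̄ + K·y = [-1840/2571, -596/2571]
P' = (I − K·H)·P̄ = [968/2571 -536/2571; -536/2571 743/2571]

x' = [-1840/2571, -596/2571]
P' = [968/2571 -536/2571; -536/2571 743/2571]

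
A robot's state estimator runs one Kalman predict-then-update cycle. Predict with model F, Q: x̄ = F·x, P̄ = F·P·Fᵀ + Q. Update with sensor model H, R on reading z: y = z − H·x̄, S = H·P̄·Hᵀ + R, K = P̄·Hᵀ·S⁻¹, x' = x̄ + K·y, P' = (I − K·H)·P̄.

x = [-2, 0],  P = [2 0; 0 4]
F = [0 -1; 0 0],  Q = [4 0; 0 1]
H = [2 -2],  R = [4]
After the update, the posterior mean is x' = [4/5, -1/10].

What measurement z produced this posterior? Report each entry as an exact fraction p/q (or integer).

x̄ = F·x = [0, 0]
P̄ = F·P·Fᵀ + Q = [8 0; 0 1]
S = H·P̄·Hᵀ + R = [40]
K = P̄·Hᵀ·S⁻¹ = [2/5; -1/20]
x' − x̄ = [4/5, -1/10] = K·y
y = (KᵀK)⁻¹·Kᵀ·(x' − x̄) = [2]
z = y + H·x̄ = [2] + [0] = [2]

z = [2]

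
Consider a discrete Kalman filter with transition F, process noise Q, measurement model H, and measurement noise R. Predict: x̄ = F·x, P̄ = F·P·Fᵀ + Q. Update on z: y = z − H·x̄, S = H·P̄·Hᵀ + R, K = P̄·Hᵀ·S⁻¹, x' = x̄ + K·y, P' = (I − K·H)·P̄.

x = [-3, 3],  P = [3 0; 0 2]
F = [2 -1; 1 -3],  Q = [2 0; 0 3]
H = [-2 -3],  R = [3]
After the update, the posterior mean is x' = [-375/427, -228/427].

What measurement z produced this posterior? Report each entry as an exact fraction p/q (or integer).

z = [3]

x̄ = F·x = [-9, -12]
P̄ = F·P·Fᵀ + Q = [16 12; 12 24]
S = H·P̄·Hᵀ + R = [427]
K = P̄·Hᵀ·S⁻¹ = [-68/427; -96/427]
x' − x̄ = [3468/427, 4896/427] = K·y
y = (KᵀK)⁻¹·Kᵀ·(x' − x̄) = [-51]
z = y + H·x̄ = [-51] + [54] = [3]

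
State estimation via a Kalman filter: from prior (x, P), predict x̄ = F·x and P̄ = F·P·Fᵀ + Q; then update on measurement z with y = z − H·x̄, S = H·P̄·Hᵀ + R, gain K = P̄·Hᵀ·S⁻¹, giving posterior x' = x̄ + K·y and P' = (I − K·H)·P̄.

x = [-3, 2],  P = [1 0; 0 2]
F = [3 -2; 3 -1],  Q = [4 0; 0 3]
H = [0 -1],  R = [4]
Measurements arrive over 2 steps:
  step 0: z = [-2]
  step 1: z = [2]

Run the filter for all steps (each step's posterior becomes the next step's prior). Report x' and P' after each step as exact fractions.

step 0: x' = [-65/18, -8/9], P' = [209/18 26/9; 26/9 28/9]
step 1: x' = [-3741/1751, -4074/1751], P' = [21871/1751 6100/1751; 6100/1751 6716/1751]

step 0: x̄ = F·x = [-13, -11]
step 0: P̄ = F·P·Fᵀ + Q = [21 13; 13 14]
step 0: y = z − H·x̄ = [-13]
step 0: S = H·P̄·Hᵀ + R = [18]
step 0: K = P̄·Hᵀ·S⁻¹ = [-13/18; -7/9]
step 0: x' = x̄ + K·y = [-65/18, -8/9]
step 0: P' = (I − K·H)·P̄ = [209/18 26/9; 26/9 28/9]
step 1: x̄ = F·x = [-163/18, -179/18]
step 1: P̄ = F·P·Fᵀ + Q = [1553/18 1525/18; 1525/18 1679/18]
step 1: y = z − H·x̄ = [-143/18]
step 1: S = H·P̄·Hᵀ + R = [1751/18]
step 1: K = P̄·Hᵀ·S⁻¹ = [-1525/1751; -1679/1751]
step 1: x' = x̄ + K·y = [-3741/1751, -4074/1751]
step 1: P' = (I − K·H)·P̄ = [21871/1751 6100/1751; 6100/1751 6716/1751]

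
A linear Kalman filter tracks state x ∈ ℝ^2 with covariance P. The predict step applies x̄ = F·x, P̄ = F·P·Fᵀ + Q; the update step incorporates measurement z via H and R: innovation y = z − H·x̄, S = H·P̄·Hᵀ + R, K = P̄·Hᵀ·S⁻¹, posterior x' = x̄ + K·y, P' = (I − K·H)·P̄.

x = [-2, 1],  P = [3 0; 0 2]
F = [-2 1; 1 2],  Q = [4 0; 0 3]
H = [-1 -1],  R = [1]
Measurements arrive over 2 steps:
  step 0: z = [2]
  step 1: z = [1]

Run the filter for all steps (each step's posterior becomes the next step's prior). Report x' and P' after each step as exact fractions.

step 0: x' = [33/29, -84/29], P' = [266/29 -250/29; -250/29 262/29]
step 1: x' = [1394/1089, -283/121], P' = [4306/1089 -390/121; -390/121 1687/484]

step 0: x̄ = F·x = [5, 0]
step 0: P̄ = F·P·Fᵀ + Q = [18 -2; -2 14]
step 0: y = z − H·x̄ = [7]
step 0: S = H·P̄·Hᵀ + R = [29]
step 0: K = P̄·Hᵀ·S⁻¹ = [-16/29; -12/29]
step 0: x' = x̄ + K·y = [33/29, -84/29]
step 0: P' = (I − K·H)·P̄ = [266/29 -250/29; -250/29 262/29]
step 1: x̄ = F·x = [-150/29, -135/29]
step 1: P̄ = F·P·Fᵀ + Q = [2442/29 742/29; 742/29 401/29]
step 1: y = z − H·x̄ = [-256/29]
step 1: S = H·P̄·Hᵀ + R = [4356/29]
step 1: K = P̄·Hᵀ·S⁻¹ = [-796/1089; -127/484]
step 1: x' = x̄ + K·y = [1394/1089, -283/121]
step 1: P' = (I − K·H)·P̄ = [4306/1089 -390/121; -390/121 1687/484]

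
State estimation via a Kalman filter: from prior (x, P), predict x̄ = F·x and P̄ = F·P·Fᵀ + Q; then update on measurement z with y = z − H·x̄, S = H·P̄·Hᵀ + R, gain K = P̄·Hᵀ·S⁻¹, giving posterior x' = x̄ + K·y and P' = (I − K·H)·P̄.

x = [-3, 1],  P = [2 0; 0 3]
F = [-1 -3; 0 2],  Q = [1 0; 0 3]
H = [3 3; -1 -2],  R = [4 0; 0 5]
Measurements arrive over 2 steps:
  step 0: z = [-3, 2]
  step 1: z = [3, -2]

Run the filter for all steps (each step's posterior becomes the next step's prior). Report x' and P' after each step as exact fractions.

step 0: x̄ = F·x = [0, 2]
step 0: P̄ = F·P·Fᵀ + Q = [30 -18; -18 15]
step 0: y = z − H·x̄ = [-9, 6]
step 0: S = H·P̄·Hᵀ + R = [85 -18; -18 23]
step 0: K = P̄·Hᵀ·S⁻¹ = [936/1631 1158/1631; -423/1631 -1182/1631]
step 0: x' = x̄ + K·y = [-1476/1631, -23/1631]
step 0: P' = (I − K·H)·P̄ = [8286/1631 -7038/1631; -7038/1631 6474/1631]
step 1: x̄ = F·x = [1545/1631, -46/1631]
step 1: P̄ = F·P·Fᵀ + Q = [25955/1631 -24768/1631; -24768/1631 30789/1631]
step 1: y = z − H·x̄ = [396/1631, -1809/1631]
step 1: S = H·P̄·Hᵀ + R = [71396/1631 -39687/1631; -39687/1631 58194/1631]
step 1: K = P̄·Hᵀ·S⁻¹ = [233617/527235 1118893/1581705; -27912/175745 -130201/175745]
step 1: x' = x̄ + K·y = [47496/175745, 132677/175745]
step 1: P' = (I − K·H)·P̄ = [7463401/1581705 -725437/175745; -725437/175745 688221/175745]

step 0: x' = [-1476/1631, -23/1631], P' = [8286/1631 -7038/1631; -7038/1631 6474/1631]
step 1: x' = [47496/175745, 132677/175745], P' = [7463401/1581705 -725437/175745; -725437/175745 688221/175745]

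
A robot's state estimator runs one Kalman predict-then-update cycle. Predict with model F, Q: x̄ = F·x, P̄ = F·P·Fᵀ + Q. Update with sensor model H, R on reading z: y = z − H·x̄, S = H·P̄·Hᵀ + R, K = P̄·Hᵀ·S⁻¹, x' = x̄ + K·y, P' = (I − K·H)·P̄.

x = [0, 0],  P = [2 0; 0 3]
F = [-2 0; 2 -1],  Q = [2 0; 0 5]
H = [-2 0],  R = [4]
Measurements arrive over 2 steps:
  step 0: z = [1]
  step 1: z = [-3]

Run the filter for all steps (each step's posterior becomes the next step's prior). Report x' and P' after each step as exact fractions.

step 0: x̄ = F·x = [0, 0]
step 0: P̄ = F·P·Fᵀ + Q = [10 -8; -8 16]
step 0: y = z − H·x̄ = [1]
step 0: S = H·P̄·Hᵀ + R = [44]
step 0: K = P̄·Hᵀ·S⁻¹ = [-5/11; 4/11]
step 0: x' = x̄ + K·y = [-5/11, 4/11]
step 0: P' = (I − K·H)·P̄ = [10/11 -8/11; -8/11 112/11]
step 1: x̄ = F·x = [10/11, -14/11]
step 1: P̄ = F·P·Fᵀ + Q = [62/11 -56/11; -56/11 239/11]
step 1: y = z − H·x̄ = [-13/11]
step 1: S = H·P̄·Hᵀ + R = [292/11]
step 1: K = P̄·Hᵀ·S⁻¹ = [-31/73; 28/73]
step 1: x' = x̄ + K·y = [103/73, -126/73]
step 1: P' = (I − K·H)·P̄ = [62/73 -56/73; -56/73 1301/73]

step 0: x' = [-5/11, 4/11], P' = [10/11 -8/11; -8/11 112/11]
step 1: x' = [103/73, -126/73], P' = [62/73 -56/73; -56/73 1301/73]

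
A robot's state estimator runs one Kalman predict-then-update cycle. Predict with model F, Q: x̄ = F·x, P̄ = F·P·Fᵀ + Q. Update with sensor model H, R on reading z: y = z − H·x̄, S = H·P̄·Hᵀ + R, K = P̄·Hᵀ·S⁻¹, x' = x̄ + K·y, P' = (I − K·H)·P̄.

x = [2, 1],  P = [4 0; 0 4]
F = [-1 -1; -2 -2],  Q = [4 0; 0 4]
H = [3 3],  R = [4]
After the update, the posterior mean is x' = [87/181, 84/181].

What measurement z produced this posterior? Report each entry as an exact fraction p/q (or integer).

z = [3]

x̄ = F·x = [-3, -6]
P̄ = F·P·Fᵀ + Q = [12 16; 16 36]
S = H·P̄·Hᵀ + R = [724]
K = P̄·Hᵀ·S⁻¹ = [21/181; 39/181]
x' − x̄ = [630/181, 1170/181] = K·y
y = (KᵀK)⁻¹·Kᵀ·(x' − x̄) = [30]
z = y + H·x̄ = [30] + [-27] = [3]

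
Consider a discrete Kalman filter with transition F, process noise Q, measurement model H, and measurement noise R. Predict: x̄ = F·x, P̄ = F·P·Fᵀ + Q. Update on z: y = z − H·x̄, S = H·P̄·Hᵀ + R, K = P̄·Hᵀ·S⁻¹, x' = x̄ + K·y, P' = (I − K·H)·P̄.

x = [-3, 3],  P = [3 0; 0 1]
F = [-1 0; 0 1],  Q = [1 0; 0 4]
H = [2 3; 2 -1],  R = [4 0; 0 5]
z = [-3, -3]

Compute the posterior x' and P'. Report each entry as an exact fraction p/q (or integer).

x' = [-535/563, -1/563]
P' = [1060/1689 -440/1689; -440/1689 820/1689]

x̄ = F·x = [3, 3]
P̄ = F·P·Fᵀ + Q = [4 0; 0 5]
y = z − H·x̄ = [-18, -6]
S = H·P̄·Hᵀ + R = [65 1; 1 26]
K = P̄·Hᵀ·S⁻¹ = [200/1689 512/1689; 395/1689 -340/1689]
x' = x̄ + K·y = [-535/563, -1/563]
P' = (I − K·H)·P̄ = [1060/1689 -440/1689; -440/1689 820/1689]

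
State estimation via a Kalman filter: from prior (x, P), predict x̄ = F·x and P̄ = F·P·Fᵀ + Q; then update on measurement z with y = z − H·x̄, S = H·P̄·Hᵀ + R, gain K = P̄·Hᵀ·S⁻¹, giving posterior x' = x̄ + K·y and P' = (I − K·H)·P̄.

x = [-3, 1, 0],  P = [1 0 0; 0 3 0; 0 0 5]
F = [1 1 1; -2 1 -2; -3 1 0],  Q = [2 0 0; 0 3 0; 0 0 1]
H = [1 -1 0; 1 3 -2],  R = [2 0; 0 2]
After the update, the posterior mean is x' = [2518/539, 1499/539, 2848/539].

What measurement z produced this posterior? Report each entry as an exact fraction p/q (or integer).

z = [3, 3]

x̄ = F·x = [-2, 7, 10]
P̄ = F·P·Fᵀ + Q = [11 -9 0; -9 30 9; 0 9 13]
S = H·P̄·Hᵀ + R = [61 -79; -79 173]
K = P̄·Hᵀ·S⁻¹ = [549/1078 151/1078; -885/2156 381/2156; -739/2156 -325/2156]
x' − x̄ = [3596/539, -2274/539, -2542/539] = K·y
y = (KᵀK)⁻¹·Kᵀ·(x' − x̄) = [12, 4]
z = y + H·x̄ = [12, 4] + [-9, -1] = [3, 3]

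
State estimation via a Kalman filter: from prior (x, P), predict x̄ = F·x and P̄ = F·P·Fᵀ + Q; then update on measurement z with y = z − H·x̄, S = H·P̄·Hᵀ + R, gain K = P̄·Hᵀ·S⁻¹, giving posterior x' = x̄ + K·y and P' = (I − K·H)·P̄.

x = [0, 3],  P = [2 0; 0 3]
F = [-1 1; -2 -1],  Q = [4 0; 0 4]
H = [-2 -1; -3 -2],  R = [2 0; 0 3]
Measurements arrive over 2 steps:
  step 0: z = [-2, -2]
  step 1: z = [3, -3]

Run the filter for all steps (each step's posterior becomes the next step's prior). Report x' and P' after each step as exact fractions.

step 0: x' = [1584/611, -1816/611], P' = [1528/611 -2406/611; -2406/611 4110/611]
step 1: x' = [-85583/133456, 269841/266912], P' = [46913/33364 -136695/66728; -136695/66728 463593/133456]

step 0: x̄ = F·x = [3, -3]
step 0: P̄ = F·P·Fᵀ + Q = [9 1; 1 15]
step 0: y = z − H·x̄ = [1, 1]
step 0: S = H·P̄·Hᵀ + R = [57 91; 91 156]
step 0: K = P̄·Hᵀ·S⁻¹ = [-25/47 76/611; 27/47 -334/611]
step 0: x' = x̄ + K·y = [1584/611, -1816/611]
step 0: P' = (I − K·H)·P̄ = [1528/611 -2406/611; -2406/611 4110/611]
step 1: x̄ = F·x = [-3400/611, -104/47]
step 1: P̄ = F·P·Fᵀ + Q = [12894/611 104/47; 104/47 234/47]
step 1: y = z − H·x̄ = [-6319/611, -14737/611]
step 1: S = H·P̄·Hᵀ + R = [61248/611 92912/611; 92912/611 146271/611]
step 1: K = P̄·Hᵀ·S⁻¹ = [-50957/133456 -337/8341; 83187/266912 -4459/16682]
step 1: x' = x̄ + K·y = [-85583/133456, 269841/266912]
step 1: P' = (I − K·H)·P̄ = [46913/33364 -136695/66728; -136695/66728 463593/133456]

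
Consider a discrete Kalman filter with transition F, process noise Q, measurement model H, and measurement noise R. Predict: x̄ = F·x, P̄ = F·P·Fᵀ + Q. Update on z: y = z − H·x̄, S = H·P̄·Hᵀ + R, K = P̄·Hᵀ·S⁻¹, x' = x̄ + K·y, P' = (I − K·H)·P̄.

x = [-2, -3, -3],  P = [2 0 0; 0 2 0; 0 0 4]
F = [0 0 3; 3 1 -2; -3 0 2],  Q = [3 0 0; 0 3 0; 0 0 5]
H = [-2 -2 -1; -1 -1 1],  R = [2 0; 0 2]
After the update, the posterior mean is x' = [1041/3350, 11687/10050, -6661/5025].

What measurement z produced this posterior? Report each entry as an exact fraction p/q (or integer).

z = [-2, -3]

x̄ = F·x = [-9, -3, 0]
P̄ = F·P·Fᵀ + Q = [39 -24 24; -24 39 -34; 24 -34 39]
S = H·P̄·Hᵀ + R = [121 31; 31 91]
K = P̄·Hᵀ·S⁻¹ = [-1731/3350 921/3350; 1883/10050 -6053/10050; -1624/5025 3259/5025]
x' − x̄ = [31191/3350, 41837/10050, -6661/5025] = K·y
y = (KᵀK)⁻¹·Kᵀ·(x' − x̄) = [-26, -15]
z = y + H·x̄ = [-26, -15] + [24, 12] = [-2, -3]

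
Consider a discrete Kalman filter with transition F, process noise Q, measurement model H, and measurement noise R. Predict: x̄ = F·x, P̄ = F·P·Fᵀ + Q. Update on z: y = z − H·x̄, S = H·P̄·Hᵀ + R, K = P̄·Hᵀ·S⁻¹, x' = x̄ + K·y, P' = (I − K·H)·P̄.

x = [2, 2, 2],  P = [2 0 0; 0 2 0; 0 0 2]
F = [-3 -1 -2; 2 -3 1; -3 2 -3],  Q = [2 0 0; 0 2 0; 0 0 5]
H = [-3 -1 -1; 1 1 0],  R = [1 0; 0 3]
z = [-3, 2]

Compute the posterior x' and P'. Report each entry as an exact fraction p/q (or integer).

x' = [587/773, 3965/5411, -1075/10822]
P' = [668/773 -740/773 -1047/773; -740/773 20180/5411 -6045/5411; -1047/773 -6045/5411 60539/10822]

x̄ = F·x = [-12, 0, -8]
P̄ = F·P·Fᵀ + Q = [30 -10 26; -10 30 -30; 26 -30 49]
y = z − H·x̄ = [-47, 14]
S = H·P̄·Hᵀ + R = [386 -76; -76 43]
K = P̄·Hᵀ·S⁻¹ = [-217/773 -24/773; 1405/5411 5000/5411; -4475/10822 -4458/5411]
x' = x̄ + K·y = [587/773, 3965/5411, -1075/10822]
P' = (I − K·H)·P̄ = [668/773 -740/773 -1047/773; -740/773 20180/5411 -6045/5411; -1047/773 -6045/5411 60539/10822]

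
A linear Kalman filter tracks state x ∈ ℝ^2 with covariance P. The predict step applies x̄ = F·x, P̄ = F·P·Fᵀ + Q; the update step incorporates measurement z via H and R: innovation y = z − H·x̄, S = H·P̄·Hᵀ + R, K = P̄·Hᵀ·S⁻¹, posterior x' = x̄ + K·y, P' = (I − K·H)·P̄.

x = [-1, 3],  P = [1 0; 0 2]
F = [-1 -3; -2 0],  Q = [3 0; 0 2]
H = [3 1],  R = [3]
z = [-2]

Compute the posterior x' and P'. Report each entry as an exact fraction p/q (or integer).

x̄ = F·x = [-8, 2]
P̄ = F·P·Fᵀ + Q = [22 2; 2 6]
y = z − H·x̄ = [20]
S = H·P̄·Hᵀ + R = [219]
K = P̄·Hᵀ·S⁻¹ = [68/219; 4/73]
x' = x̄ + K·y = [-392/219, 226/73]
P' = (I − K·H)·P̄ = [194/219 -126/73; -126/73 390/73]

x' = [-392/219, 226/73]
P' = [194/219 -126/73; -126/73 390/73]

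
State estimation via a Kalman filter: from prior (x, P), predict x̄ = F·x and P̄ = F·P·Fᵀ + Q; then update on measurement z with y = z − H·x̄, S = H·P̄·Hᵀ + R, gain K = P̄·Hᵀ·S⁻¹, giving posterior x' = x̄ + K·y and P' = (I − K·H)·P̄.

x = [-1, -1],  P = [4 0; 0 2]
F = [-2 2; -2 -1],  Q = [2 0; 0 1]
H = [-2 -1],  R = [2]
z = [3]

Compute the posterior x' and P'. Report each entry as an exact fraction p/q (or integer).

x̄ = F·x = [0, 3]
P̄ = F·P·Fᵀ + Q = [26 12; 12 19]
y = z − H·x̄ = [6]
S = H·P̄·Hᵀ + R = [173]
K = P̄·Hᵀ·S⁻¹ = [-64/173; -43/173]
x' = x̄ + K·y = [-384/173, 261/173]
P' = (I − K·H)·P̄ = [402/173 -676/173; -676/173 1438/173]

x' = [-384/173, 261/173]
P' = [402/173 -676/173; -676/173 1438/173]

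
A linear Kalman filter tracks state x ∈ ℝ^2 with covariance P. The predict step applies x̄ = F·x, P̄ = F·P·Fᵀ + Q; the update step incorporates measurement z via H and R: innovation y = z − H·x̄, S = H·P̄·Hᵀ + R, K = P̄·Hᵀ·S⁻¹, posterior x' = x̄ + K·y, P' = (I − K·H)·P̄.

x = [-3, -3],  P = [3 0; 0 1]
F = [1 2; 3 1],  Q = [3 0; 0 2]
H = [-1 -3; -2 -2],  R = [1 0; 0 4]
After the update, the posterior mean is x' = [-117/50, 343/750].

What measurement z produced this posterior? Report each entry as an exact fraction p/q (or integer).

x̄ = F·x = [-9, -12]
P̄ = F·P·Fᵀ + Q = [10 11; 11 30]
S = H·P̄·Hᵀ + R = [347 288; 288 252]
K = P̄·Hᵀ·S⁻¹ = [7/25 -73/150; -51/125 317/2250]
x' − x̄ = [333/50, 9343/750] = K·y
y = (KᵀK)⁻¹·Kᵀ·(x' − x̄) = [-44, -39]
z = y + H·x̄ = [-44, -39] + [45, 42] = [1, 3]

z = [1, 3]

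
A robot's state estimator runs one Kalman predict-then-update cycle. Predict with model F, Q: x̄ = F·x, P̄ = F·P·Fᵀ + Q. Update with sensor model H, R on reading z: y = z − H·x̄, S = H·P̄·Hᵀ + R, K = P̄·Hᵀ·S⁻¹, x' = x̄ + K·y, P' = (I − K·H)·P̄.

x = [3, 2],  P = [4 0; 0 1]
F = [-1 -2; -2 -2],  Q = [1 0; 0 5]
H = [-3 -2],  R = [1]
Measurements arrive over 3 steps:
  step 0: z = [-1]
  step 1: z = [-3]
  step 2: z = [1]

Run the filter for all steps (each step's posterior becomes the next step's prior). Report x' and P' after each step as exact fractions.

step 0: x' = [-70/163, 176/163], P' = [333/326 -237/163; -237/163 377/163]
step 1: x' = [14891/35137, 28610/35137], P' = [40879/35137 -57812/35137; -57812/35137 90161/35137]
step 2: x' = [-6303/3979601, -2157946/3979601], P' = [4716708/3979601 -6671414/3979601; -6671414/3979601 10387765/3979601]

step 0: x̄ = F·x = [-7, -10]
step 0: P̄ = F·P·Fᵀ + Q = [9 12; 12 25]
step 0: y = z − H·x̄ = [-42]
step 0: S = H·P̄·Hᵀ + R = [326]
step 0: K = P̄·Hᵀ·S⁻¹ = [-51/326; -43/163]
step 0: x' = x̄ + K·y = [-70/163, 176/163]
step 0: P' = (I − K·H)·P̄ = [333/326 -237/163; -237/163 377/163]
step 1: x̄ = F·x = [-282/163, -212/163]
step 1: P̄ = F·P·Fᵀ + Q = [1779/326 419/163; 419/163 1093/163]
step 1: y = z − H·x̄ = [-1759/163]
step 1: S = H·P̄·Hᵀ + R = [35137/326]
step 1: K = P̄·Hᵀ·S⁻¹ = [-7013/35137; -6886/35137]
step 1: x' = x̄ + K·y = [14891/35137, 28610/35137]
step 1: P' = (I − K·H)·P̄ = [40879/35137 -57812/35137; -57812/35137 90161/35137]
step 2: x̄ = F·x = [-72111/35137, -2122/857]
step 2: P̄ = F·P·Fᵀ + Q = [205412/35137 2330/857; 2330/857 5789/857]
step 2: y = z − H·x̄ = [-355200/35137]
step 2: S = H·P̄·Hᵀ + R = [3979601/35137]
step 2: K = P̄·Hᵀ·S⁻¹ = [-807296/3979601; -761288/3979601]
step 2: x' = x̄ + K·y = [-6303/3979601, -2157946/3979601]
step 2: P' = (I − K·H)·P̄ = [4716708/3979601 -6671414/3979601; -6671414/3979601 10387765/3979601]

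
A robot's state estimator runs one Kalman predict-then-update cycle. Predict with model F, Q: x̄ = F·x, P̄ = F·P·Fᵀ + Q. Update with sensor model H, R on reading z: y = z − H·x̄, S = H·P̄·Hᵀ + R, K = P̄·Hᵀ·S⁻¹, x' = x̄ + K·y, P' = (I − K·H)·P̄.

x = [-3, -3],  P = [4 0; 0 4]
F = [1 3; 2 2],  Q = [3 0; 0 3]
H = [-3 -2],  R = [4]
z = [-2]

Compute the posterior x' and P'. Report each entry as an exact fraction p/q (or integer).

x' = [986/915, -688/915]
P' = [2096/915 -2758/915; -2758/915 4469/915]

x̄ = F·x = [-12, -12]
P̄ = F·P·Fᵀ + Q = [43 32; 32 35]
y = z − H·x̄ = [-62]
S = H·P̄·Hᵀ + R = [915]
K = P̄·Hᵀ·S⁻¹ = [-193/915; -166/915]
x' = x̄ + K·y = [986/915, -688/915]
P' = (I − K·H)·P̄ = [2096/915 -2758/915; -2758/915 4469/915]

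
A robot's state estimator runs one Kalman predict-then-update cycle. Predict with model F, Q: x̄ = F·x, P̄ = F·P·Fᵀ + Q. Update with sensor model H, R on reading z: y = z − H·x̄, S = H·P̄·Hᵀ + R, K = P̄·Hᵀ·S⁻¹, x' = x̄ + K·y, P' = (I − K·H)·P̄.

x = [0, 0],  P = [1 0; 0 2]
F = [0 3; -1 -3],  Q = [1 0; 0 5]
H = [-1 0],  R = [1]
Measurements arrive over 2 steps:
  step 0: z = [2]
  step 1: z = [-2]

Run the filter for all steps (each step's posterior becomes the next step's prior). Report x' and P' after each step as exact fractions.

step 0: x' = [-19/10, 9/5], P' = [19/20 -9/10; -9/10 39/5]
step 1: x' = [739/361, -116/361], P' = [356/361 -675/722; -675/722 5519/722]

step 0: x̄ = F·x = [0, 0]
step 0: P̄ = F·P·Fᵀ + Q = [19 -18; -18 24]
step 0: y = z − H·x̄ = [2]
step 0: S = H·P̄·Hᵀ + R = [20]
step 0: K = P̄·Hᵀ·S⁻¹ = [-19/20; 9/10]
step 0: x' = x̄ + K·y = [-19/10, 9/5]
step 0: P' = (I − K·H)·P̄ = [19/20 -9/10; -9/10 39/5]
step 1: x̄ = F·x = [27/5, -7/2]
step 1: P̄ = F·P·Fᵀ + Q = [356/5 -135/2; -135/2 283/4]
step 1: y = z − H·x̄ = [17/5]
step 1: S = H·P̄·Hᵀ + R = [361/5]
step 1: K = P̄·Hᵀ·S⁻¹ = [-356/361; 675/722]
step 1: x' = x̄ + K·y = [739/361, -116/361]
step 1: P' = (I − K·H)·P̄ = [356/361 -675/722; -675/722 5519/722]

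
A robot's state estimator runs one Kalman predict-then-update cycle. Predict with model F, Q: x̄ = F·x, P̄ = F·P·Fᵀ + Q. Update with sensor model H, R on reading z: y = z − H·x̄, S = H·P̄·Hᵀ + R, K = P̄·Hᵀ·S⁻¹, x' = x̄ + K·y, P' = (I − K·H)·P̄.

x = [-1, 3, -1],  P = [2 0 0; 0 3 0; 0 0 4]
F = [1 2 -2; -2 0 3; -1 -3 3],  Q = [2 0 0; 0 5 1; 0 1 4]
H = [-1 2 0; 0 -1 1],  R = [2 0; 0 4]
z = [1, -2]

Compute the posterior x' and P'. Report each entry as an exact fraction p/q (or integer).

x̄ = F·x = [7, -1, -11]
P̄ = F·P·Fᵀ + Q = [32 -28 -44; -28 49 41; -44 41 69]
y = z − H·x̄ = [10, 8]
S = H·P̄·Hᵀ + R = [342 0; 0 40]
K = P̄·Hᵀ·S⁻¹ = [-44/171 -2/5; 7/19 -1/5; 7/19 7/10]
x' = x̄ + K·y = [1049/855, 103/95, -163/95]
P' = (I − K·H)·P̄ = [2528/855 116/95 -36/95; 116/95 93/95 17/95; -36/95 17/95 283/95]

x' = [1049/855, 103/95, -163/95]
P' = [2528/855 116/95 -36/95; 116/95 93/95 17/95; -36/95 17/95 283/95]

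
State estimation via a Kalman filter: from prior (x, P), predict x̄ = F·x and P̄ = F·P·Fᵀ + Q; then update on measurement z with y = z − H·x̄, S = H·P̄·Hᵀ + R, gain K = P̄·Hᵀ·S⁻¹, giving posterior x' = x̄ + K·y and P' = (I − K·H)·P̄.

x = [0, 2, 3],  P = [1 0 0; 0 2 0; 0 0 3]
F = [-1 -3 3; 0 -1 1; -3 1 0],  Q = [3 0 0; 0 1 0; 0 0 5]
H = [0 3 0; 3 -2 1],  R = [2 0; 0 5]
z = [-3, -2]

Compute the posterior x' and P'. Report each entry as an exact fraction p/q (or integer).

x̄ = F·x = [3, 1, 2]
P̄ = F·P·Fᵀ + Q = [49 15 -3; 15 6 -2; -3 -2 16]
y = z − H·x̄ = [-6, -11]
S = H·P̄·Hᵀ + R = [56 93; 93 296]
K = P̄·Hᵀ·S⁻¹ = [2718/7927 2199/7927; 2445/7927 62/7927; -2799/7927 1174/7927]
x' = x̄ + K·y = [-16716/7927, -7425/7927, 19734/7927]
P' = (I − K·H)·P̄ = [15427/7927 1812/7927 -31662/7927; 1812/7927 1630/7927 -1866/7927; -31662/7927 -1866/7927 97124/7927]

x' = [-16716/7927, -7425/7927, 19734/7927]
P' = [15427/7927 1812/7927 -31662/7927; 1812/7927 1630/7927 -1866/7927; -31662/7927 -1866/7927 97124/7927]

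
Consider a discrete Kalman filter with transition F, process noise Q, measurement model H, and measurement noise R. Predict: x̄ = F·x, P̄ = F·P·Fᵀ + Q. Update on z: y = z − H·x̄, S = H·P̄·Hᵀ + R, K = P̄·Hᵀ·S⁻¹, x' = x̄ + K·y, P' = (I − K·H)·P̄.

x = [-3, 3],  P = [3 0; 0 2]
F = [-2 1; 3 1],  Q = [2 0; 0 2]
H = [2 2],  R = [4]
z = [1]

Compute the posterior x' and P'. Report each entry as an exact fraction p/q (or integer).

x' = [9, -267/32]
P' = [16 -16; -16 271/16]

x̄ = F·x = [9, -6]
P̄ = F·P·Fᵀ + Q = [16 -16; -16 31]
y = z − H·x̄ = [-5]
S = H·P̄·Hᵀ + R = [64]
K = P̄·Hᵀ·S⁻¹ = [0; 15/32]
x' = x̄ + K·y = [9, -267/32]
P' = (I − K·H)·P̄ = [16 -16; -16 271/16]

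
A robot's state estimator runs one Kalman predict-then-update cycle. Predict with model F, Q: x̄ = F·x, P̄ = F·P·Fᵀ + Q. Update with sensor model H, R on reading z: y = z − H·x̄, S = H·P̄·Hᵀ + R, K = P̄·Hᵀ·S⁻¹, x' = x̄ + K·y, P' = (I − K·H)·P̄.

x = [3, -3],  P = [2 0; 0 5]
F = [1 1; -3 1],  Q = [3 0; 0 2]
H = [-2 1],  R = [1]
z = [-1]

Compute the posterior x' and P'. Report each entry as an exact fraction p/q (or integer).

x̄ = F·x = [0, -12]
P̄ = F·P·Fᵀ + Q = [10 -1; -1 25]
y = z − H·x̄ = [11]
S = H·P̄·Hᵀ + R = [70]
K = P̄·Hᵀ·S⁻¹ = [-3/10; 27/70]
x' = x̄ + K·y = [-33/10, -543/70]
P' = (I − K·H)·P̄ = [37/10 71/10; 71/10 1021/70]

x' = [-33/10, -543/70]
P' = [37/10 71/10; 71/10 1021/70]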